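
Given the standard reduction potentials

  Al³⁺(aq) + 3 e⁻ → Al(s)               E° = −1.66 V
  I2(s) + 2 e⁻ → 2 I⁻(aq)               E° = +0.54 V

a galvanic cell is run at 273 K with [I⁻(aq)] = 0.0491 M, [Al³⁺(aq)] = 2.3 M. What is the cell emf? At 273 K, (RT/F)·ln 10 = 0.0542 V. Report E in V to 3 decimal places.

Since E°(I₂/I⁻) > E°(Al³⁺/Al), I₂/I⁻ serves as the cathode.
E°cell = +0.54 − (−1.66) = +2.20 V, with n = 6 electrons transferred.
Balancing gives 3 I2(s) + 2 Al(s) → 6 I⁻(aq) + 2 Al³⁺(aq); hence Q = [I⁻(aq)]^6·[Al³⁺(aq)]^2 = 7.41×10^−8 (log Q = −7.130).
E = E° − (0.0542/n)·log Q = +2.20 − (0.0542/6)(−7.130) = +2.264 V.

+2.264 V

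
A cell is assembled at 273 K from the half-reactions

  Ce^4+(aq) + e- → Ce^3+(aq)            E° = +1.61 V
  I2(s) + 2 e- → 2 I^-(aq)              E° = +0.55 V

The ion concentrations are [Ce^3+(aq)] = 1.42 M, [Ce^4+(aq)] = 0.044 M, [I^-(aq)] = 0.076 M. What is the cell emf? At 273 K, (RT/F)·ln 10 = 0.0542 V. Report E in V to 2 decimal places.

+0.92 V

The Ce⁴⁺/Ce³⁺ couple has the more positive E°, so it is the cathode; I₂/I⁻ is the anode.
The standard potential is +1.61 − (+0.55) = +1.06 V and the balanced reaction transfers n = 2 electrons.
The balanced reaction is 2 Ce^4+(aq) + 2 I^-(aq) → 2 Ce^3+(aq) + I2(s), so Q = [Ce^3+(aq)]^2 / ([Ce^4+(aq)]^2·[I^-(aq)]^2) = 1.8×10^5 and log Q = 5.256.
Applying E = E° − (RT ln10/nF)·log Q gives +1.06 − (0.0542/2)(5.256) = +0.92 V.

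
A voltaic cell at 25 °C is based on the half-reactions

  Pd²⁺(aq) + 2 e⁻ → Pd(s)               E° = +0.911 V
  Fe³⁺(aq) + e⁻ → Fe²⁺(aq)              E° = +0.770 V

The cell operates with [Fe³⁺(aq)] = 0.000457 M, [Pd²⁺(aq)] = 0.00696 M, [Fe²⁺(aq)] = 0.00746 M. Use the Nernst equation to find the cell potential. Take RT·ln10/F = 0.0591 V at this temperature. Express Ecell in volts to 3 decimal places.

Pd²⁺/Pd is reduced (cathode, E° = +0.911 V) and Fe³⁺/Fe²⁺ is oxidized (anode).
The standard potential is +0.911 − (+0.770) = +0.141 V and the balanced reaction transfers n = 2 electrons.
Balancing gives Pd²⁺(aq) + 2 Fe²⁺(aq) → Pd(s) + 2 Fe³⁺(aq); hence Q = [Fe³⁺(aq)]^2 / ([Pd²⁺(aq)]·[Fe²⁺(aq)]^2) = 0.539 (log Q = −0.268).
By the Nernst equation, E = +0.141 − (0.0591/2)·(−0.268) = +0.149 V.

+0.149 V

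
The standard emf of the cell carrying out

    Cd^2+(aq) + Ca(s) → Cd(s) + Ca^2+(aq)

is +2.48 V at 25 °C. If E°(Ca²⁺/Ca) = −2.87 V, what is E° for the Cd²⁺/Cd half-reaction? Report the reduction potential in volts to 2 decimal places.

−0.39 V

In the reaction as written the Cd²⁺/Cd couple is reduced (cathode) and Ca²⁺/Ca is oxidized (anode), so E°cell = E°(Cd²⁺/Cd) − E°(Ca²⁺/Ca).
E°(Cd²⁺/Cd) = E°cell + E°(anode) = +2.48 + (−2.87) = −0.39 V.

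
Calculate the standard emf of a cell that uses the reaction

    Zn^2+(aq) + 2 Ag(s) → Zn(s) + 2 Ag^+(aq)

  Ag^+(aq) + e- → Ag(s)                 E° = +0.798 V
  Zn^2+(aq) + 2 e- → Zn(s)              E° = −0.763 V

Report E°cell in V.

In the reaction as written, Zn^2+(aq) is reduced (cathode) and Ag^+(aq) is produced by oxidation at the anode.
E°cell = E°(cathode) − E°(anode) = −0.763 − (+0.798) = −1.561 V.

−1.561 V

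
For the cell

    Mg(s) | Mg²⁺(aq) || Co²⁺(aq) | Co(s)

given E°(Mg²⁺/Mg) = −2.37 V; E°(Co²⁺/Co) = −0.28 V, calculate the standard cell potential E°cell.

+2.09 V

By convention the left-hand electrode in cell notation is the anode (oxidation) and the right-hand electrode is the cathode (reduction).
E°cell = E°(right) − E°(left) = −0.28 − (−2.37) = +2.09 V.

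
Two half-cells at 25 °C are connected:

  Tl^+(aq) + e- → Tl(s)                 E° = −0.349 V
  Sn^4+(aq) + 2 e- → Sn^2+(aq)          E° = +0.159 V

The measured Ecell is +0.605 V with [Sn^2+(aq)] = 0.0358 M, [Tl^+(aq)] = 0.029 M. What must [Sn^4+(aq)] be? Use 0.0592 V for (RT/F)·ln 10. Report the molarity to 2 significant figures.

Sn⁴⁺/Sn²⁺ is the cathode (higher E°); E°cell = +0.159 − (−0.349) = +0.508 V with n = 2.
From the Nernst equation, log Q = n(E° − E)/0.0592 = 2·(+0.508 − (+0.605))/0.0592 = −3.277.
For Sn^4+(aq) + 2 Tl(s) → Sn^2+(aq) + 2 Tl^+(aq), the reaction quotient is Q = ([Sn^2+(aq)]·[Tl^+(aq)]^2) / [Sn^4+(aq)].
Solving for the unknown gives log [Sn^4+(aq)] = −1.244, so [Sn^4+(aq)] ≈ 0.057 M.

0.057 M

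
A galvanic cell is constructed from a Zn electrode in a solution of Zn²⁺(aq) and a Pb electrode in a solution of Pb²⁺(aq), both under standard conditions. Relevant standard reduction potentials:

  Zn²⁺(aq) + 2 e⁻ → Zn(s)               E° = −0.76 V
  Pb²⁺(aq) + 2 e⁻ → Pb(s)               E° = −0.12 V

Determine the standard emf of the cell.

+0.64 V

Of the two couples in this cell, the one with the more positive reduction potential is reduced at the cathode: here that is Pb²⁺/Pb (−0.12 V); Zn²⁺/Zn (−0.76 V) is the anode.
E°cell = E°(cathode) − E°(anode) = −0.12 − (−0.76) = +0.64 V.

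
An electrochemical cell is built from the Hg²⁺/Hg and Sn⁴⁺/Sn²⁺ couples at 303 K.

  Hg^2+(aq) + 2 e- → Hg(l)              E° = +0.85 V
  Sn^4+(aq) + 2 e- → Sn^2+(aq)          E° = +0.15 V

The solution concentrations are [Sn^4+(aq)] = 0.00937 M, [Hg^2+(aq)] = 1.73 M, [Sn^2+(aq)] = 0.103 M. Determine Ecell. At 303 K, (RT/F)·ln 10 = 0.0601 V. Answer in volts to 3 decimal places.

Hg²⁺/Hg is reduced (cathode, E° = +0.85 V) and Sn⁴⁺/Sn²⁺ is oxidized (anode).
The standard potential is +0.85 − (+0.15) = +0.70 V and the balanced reaction transfers n = 2 electrons.
Balancing gives Hg^2+(aq) + Sn^2+(aq) → Hg(l) + Sn^4+(aq); hence Q = [Sn^4+(aq)] / ([Hg^2+(aq)]·[Sn^2+(aq)]) = 0.0526 (log Q = −1.279).
By the Nernst equation, E = +0.70 − (0.0601/2)·(−1.279) = +0.738 V.

+0.738 V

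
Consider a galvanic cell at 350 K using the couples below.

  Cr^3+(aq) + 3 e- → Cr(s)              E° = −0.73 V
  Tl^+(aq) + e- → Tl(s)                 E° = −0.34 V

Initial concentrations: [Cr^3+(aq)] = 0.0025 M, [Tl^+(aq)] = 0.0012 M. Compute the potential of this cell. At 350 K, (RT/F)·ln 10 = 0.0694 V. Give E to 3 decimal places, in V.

The Tl⁺/Tl couple has the more positive E°, so it is the cathode; Cr³⁺/Cr is the anode.
E°cell = −0.34 − (−0.73) = +0.39 V, with n = 3 electrons transferred.
The balanced reaction is 3 Tl^+(aq) + Cr(s) → 3 Tl(s) + Cr^3+(aq), so Q = [Cr^3+(aq)] / [Tl^+(aq)]^3 = 1.45×10^6 and log Q = 6.160.
E = E° − (0.0694/n)·log Q = +0.39 − (0.0694/3)(6.160) = +0.247 V.

+0.247 V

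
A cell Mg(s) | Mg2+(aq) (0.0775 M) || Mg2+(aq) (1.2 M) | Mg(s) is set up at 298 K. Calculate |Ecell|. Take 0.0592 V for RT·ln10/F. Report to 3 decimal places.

For a concentration cell E°cell = 0, since both electrodes use the same couple.
The compartment with the higher Mg2+(aq) concentration (1.2 M) acts as the cathode; ions are reduced there and produced at the dilute (0.0775 M) anode.
With n = 2, Ecell = −(0.0592/2)·log([dilute]/[conc]) = −(0.0592/2)·log(0.0775/1.2) = +0.035 V.

0.035 V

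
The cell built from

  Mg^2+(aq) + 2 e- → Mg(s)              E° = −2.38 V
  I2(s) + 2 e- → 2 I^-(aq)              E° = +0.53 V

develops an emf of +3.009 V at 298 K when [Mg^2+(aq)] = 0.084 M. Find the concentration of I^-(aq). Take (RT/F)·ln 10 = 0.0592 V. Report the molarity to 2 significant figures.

With I₂/I⁻ at the cathode and Mg²⁺/Mg at the anode, E°cell = +0.53 − (−2.38) = +2.91 V (n = 2).
Since E = E° − (0.0592/n)·log Q, log Q = n(E° − E)/0.0592 = −3.345.
For I2(s) + Mg(s) → 2 I^-(aq) + Mg^2+(aq), the reaction quotient is Q = [I^-(aq)]^2·[Mg^2+(aq)].
Solving for the unknown gives log [I^-(aq)] = −1.135, so [I^-(aq)] ≈ 0.073 M.

0.073 M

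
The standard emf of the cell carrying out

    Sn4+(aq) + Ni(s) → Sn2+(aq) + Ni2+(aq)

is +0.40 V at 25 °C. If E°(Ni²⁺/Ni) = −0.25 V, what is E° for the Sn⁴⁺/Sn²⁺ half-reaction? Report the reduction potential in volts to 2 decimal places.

In the reaction as written the Sn⁴⁺/Sn²⁺ couple is reduced (cathode) and Ni²⁺/Ni is oxidized (anode), so E°cell = E°(Sn⁴⁺/Sn²⁺) − E°(Ni²⁺/Ni).
E°(Sn⁴⁺/Sn²⁺) = E°cell + E°(anode) = +0.40 + (−0.25) = +0.15 V.

+0.15 V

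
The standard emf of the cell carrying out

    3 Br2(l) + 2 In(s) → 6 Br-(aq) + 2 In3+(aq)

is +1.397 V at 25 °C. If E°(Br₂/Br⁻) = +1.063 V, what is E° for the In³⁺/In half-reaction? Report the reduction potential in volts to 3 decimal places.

In the reaction as written the Br₂/Br⁻ couple is reduced (cathode) and In³⁺/In is oxidized (anode), so E°cell = E°(Br₂/Br⁻) − E°(In³⁺/In).
E°(In³⁺/In) = E°(cathode) − E°cell = +1.063 − (+1.397) = −0.334 V.

−0.334 V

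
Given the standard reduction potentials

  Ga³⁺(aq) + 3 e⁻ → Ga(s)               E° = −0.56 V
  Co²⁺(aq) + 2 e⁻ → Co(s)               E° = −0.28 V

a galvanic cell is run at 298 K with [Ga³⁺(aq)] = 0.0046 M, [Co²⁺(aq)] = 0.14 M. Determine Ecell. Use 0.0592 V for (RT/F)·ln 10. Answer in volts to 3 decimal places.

+0.301 V

Co²⁺/Co is reduced (cathode, E° = −0.28 V) and Ga³⁺/Ga is oxidized (anode).
E°cell = E°cat − E°an = −0.28 − (−0.56) = +0.28 V; n = 6.
The balanced reaction is 3 Co²⁺(aq) + 2 Ga(s) → 3 Co(s) + 2 Ga³⁺(aq), so Q = [Ga³⁺(aq)]^2 / [Co²⁺(aq)]^3 = 0.00771 and log Q = −2.113.
Applying E = E° − (RT ln10/nF)·log Q gives +0.28 − (0.0592/6)(−2.113) = +0.301 V.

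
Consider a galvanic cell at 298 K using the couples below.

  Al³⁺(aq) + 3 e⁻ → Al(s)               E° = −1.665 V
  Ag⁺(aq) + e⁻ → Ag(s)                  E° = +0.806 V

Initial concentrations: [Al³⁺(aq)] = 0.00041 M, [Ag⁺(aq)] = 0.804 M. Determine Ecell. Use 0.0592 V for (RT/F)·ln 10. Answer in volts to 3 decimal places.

Since E°(Ag⁺/Ag) > E°(Al³⁺/Al), Ag⁺/Ag serves as the cathode.
E°cell = +0.806 − (−1.665) = +2.471 V, with n = 3 electrons transferred.
Balancing gives 3 Ag⁺(aq) + Al(s) → 3 Ag(s) + Al³⁺(aq); hence Q = [Al³⁺(aq)] / [Ag⁺(aq)]^3 = 0.000789 (log Q = −3.103).
Applying E = E° − (RT ln10/nF)·log Q gives +2.471 − (0.0592/3)(−3.103) = +2.532 V.

+2.532 V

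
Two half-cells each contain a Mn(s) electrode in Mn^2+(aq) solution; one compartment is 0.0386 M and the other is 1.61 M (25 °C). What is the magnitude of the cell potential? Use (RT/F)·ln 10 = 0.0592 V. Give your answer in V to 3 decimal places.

0.048 V

For a concentration cell E°cell = 0, since both electrodes use the same couple.
The compartment with the higher Mn^2+(aq) concentration (1.61 M) acts as the cathode; ions are reduced there and produced at the dilute (0.0386 M) anode.
With n = 2, Ecell = −(0.0592/2)·log([dilute]/[conc]) = −(0.0592/2)·log(0.0386/1.61) = +0.048 V.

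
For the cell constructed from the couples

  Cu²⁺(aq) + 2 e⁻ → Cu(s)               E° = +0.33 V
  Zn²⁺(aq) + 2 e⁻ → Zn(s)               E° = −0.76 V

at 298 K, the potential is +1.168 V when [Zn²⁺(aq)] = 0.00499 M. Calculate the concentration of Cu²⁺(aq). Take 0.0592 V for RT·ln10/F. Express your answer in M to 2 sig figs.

2.2 M

The Cu²⁺/Cu couple has the larger reduction potential, so it is the cathode: E°cell = +0.33 − (−0.76) = +1.09 V and n = 2.
Rearranging E = E° − (0.0592/n)·log Q gives log Q = 2(+1.09 − (+1.168))/0.0592 = −2.635.
The balanced reaction is Cu²⁺(aq) + Zn(s) → Cu(s) + Zn²⁺(aq), so Q = [Zn²⁺(aq)] / [Cu²⁺(aq)].
Isolating [Cu²⁺(aq)] in Q = 10^{−2.635} yields log [Cu²⁺(aq)] = 0.333, i.e. 2.2 M.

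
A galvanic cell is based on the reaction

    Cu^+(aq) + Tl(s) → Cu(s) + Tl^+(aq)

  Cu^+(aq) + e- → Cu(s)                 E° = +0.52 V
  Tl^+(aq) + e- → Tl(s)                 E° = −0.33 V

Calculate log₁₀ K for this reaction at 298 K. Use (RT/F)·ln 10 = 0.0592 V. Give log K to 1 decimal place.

The Cu⁺/Cu couple is reduced (cathode); E°cell = +0.52 − (−0.33) = +0.85 V with n = 1.
At equilibrium E = 0, so log K = nE°cell / 0.0592 = (1)(+0.85) / 0.0592 = 14.4.

log K = 14.4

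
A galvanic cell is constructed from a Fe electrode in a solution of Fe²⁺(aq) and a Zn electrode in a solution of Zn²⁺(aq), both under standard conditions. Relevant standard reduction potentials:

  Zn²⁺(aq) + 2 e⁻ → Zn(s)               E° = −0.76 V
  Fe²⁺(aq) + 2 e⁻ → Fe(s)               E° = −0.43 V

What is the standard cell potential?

Of the two couples in this cell, the one with the more positive reduction potential is reduced at the cathode: here that is Fe²⁺/Fe (−0.43 V); Zn²⁺/Zn (−0.76 V) is the anode.
E°cell = E°(cathode) − E°(anode) = −0.43 − (−0.76) = +0.33 V.

+0.33 V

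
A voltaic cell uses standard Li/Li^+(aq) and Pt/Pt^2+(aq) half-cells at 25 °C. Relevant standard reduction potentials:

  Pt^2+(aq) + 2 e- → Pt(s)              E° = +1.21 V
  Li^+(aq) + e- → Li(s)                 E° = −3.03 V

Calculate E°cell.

+4.24 V

The Pt²⁺/Pt couple has the higher E°, so Pt ion is reduced (cathode) and Li is oxidized (anode).
E°cell = E°(cathode) − E°(anode) = +1.21 − (−3.03) = +4.24 V.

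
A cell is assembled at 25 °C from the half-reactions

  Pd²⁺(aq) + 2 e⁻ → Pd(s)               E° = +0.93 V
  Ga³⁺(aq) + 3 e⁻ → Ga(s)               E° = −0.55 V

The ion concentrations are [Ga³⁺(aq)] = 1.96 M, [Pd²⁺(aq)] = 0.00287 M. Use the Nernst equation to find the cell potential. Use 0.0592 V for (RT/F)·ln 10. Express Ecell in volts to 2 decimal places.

+1.40 V

The Pd²⁺/Pd couple has the more positive E°, so it is the cathode; Ga³⁺/Ga is the anode.
E°cell = +0.93 − (−0.55) = +1.48 V, with n = 6 electrons transferred.
The balanced reaction is 3 Pd²⁺(aq) + 2 Ga(s) → 3 Pd(s) + 2 Ga³⁺(aq), so Q = [Ga³⁺(aq)]^2 / [Pd²⁺(aq)]^3 = 1.63×10^8 and log Q = 8.211.
Applying E = E° − (RT ln10/nF)·log Q gives +1.48 − (0.0592/6)(8.211) = +1.40 V.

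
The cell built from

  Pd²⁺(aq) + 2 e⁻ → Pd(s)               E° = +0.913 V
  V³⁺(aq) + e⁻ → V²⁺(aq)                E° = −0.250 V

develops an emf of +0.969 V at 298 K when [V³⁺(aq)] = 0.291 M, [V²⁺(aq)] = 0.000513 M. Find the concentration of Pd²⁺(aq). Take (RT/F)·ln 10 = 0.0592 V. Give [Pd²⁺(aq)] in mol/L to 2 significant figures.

With Pd²⁺/Pd at the cathode and V³⁺/V²⁺ at the anode, E°cell = +0.913 − (−0.250) = +1.163 V (n = 2).
From the Nernst equation, log Q = n(E° − E)/0.0592 = 2·(+1.163 − (+0.969))/0.0592 = 6.554.
For Pd²⁺(aq) + 2 V²⁺(aq) → Pd(s) + 2 V³⁺(aq), the reaction quotient is Q = [V³⁺(aq)]^2 / ([Pd²⁺(aq)]·[V²⁺(aq)]^2).
Substituting the known concentrations and solving, log [Pd²⁺(aq)] = −1.046 and [Pd²⁺(aq)] = 0.090 M.

0.090 M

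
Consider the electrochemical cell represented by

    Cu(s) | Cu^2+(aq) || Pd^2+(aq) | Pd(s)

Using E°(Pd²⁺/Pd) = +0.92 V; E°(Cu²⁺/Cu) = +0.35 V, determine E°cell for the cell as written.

+0.57 V

By convention the left-hand electrode in cell notation is the anode (oxidation) and the right-hand electrode is the cathode (reduction).
E°cell = E°(right) − E°(left) = +0.92 − (+0.35) = +0.57 V.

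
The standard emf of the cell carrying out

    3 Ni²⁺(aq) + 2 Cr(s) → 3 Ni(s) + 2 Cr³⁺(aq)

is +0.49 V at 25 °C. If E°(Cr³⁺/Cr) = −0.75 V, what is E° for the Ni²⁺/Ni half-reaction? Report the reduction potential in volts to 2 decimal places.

In the reaction as written the Ni²⁺/Ni couple is reduced (cathode) and Cr³⁺/Cr is oxidized (anode), so E°cell = E°(Ni²⁺/Ni) − E°(Cr³⁺/Cr).
E°(Ni²⁺/Ni) = E°cell + E°(anode) = +0.49 + (−0.75) = −0.26 V.

−0.26 V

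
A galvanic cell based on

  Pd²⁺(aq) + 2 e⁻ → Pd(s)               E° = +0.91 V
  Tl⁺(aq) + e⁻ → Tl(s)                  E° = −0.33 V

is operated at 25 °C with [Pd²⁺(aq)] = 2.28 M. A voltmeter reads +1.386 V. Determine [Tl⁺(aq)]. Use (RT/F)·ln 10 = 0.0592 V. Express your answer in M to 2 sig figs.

Pd²⁺/Pd is the cathode (higher E°); E°cell = +0.91 − (−0.33) = +1.24 V with n = 2.
Rearranging E = E° − (0.0592/n)·log Q gives log Q = 2(+1.24 − (+1.386))/0.0592 = −4.932.
For Pd²⁺(aq) + 2 Tl(s) → Pd(s) + 2 Tl⁺(aq), the reaction quotient is Q = [Tl⁺(aq)]^2 / [Pd²⁺(aq)].
Isolating [Tl⁺(aq)] in Q = 10^{−4.932} yields log [Tl⁺(aq)] = −2.287, i.e. 0.0052 M.

0.0052 M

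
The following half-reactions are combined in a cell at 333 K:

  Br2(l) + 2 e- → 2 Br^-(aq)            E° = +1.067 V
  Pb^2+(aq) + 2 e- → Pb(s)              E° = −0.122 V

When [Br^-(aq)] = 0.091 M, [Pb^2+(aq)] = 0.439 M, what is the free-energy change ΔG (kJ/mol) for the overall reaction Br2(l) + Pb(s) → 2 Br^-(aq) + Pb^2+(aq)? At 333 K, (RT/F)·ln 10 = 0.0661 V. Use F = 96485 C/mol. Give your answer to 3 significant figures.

With Br₂/Br⁻ reduced at the cathode, E°cell = +1.067 − (−0.122) = +1.189 V and n = 2.
Here Q = [Br^-(aq)]^2·[Pb^2+(aq)] = 0.00364 (log Q = −2.439), giving E = +1.189 − (0.0661/2)·(−2.439) = +1.2696 V.
Then ΔG = −nFE = −2 × 96485 × +1.2696 J/mol = −245 kJ/mol.

−245 kJ/mol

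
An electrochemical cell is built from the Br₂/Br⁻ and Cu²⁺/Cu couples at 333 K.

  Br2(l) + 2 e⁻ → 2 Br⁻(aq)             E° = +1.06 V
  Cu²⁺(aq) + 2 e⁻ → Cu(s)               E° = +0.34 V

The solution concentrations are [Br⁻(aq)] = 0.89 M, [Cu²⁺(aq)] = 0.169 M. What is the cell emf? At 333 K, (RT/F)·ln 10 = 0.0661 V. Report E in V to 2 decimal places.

+0.75 V

Br₂/Br⁻ is reduced (cathode, E° = +1.06 V) and Cu²⁺/Cu is oxidized (anode).
E°cell = E°cat − E°an = +1.06 − (+0.34) = +0.72 V; n = 2.
Balancing gives Br2(l) + Cu(s) → 2 Br⁻(aq) + Cu²⁺(aq); hence Q = [Br⁻(aq)]^2·[Cu²⁺(aq)] = 0.134 (log Q = −0.873).
E = E° − (0.0661/n)·log Q = +0.72 − (0.0661/2)(−0.873) = +0.75 V.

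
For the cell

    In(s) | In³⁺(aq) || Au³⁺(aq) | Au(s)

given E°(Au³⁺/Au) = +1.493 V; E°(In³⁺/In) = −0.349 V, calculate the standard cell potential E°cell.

By convention the left-hand electrode in cell notation is the anode (oxidation) and the right-hand electrode is the cathode (reduction).
E°cell = E°(right) − E°(left) = +1.493 − (−0.349) = +1.842 V.

+1.842 V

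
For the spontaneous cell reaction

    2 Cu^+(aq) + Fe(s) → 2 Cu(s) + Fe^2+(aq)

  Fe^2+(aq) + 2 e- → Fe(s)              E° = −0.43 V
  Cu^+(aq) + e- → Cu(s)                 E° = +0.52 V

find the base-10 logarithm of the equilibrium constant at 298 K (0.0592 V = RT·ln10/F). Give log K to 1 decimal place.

The Cu⁺/Cu couple is reduced (cathode); E°cell = +0.52 − (−0.43) = +0.95 V with n = 2.
At equilibrium E = 0, so log K = nE°cell / 0.0592 = (2)(+0.95) / 0.0592 = 32.1.

log K = 32.1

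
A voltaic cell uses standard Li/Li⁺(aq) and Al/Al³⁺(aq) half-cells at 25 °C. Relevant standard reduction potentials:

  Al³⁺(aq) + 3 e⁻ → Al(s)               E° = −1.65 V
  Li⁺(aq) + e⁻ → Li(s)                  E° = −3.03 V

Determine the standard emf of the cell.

The Al³⁺/Al couple has the higher E°, so Al ion is reduced (cathode) and Li is oxidized (anode).
E°cell = E°(cathode) − E°(anode) = −1.65 − (−3.03) = +1.38 V.

+1.38 V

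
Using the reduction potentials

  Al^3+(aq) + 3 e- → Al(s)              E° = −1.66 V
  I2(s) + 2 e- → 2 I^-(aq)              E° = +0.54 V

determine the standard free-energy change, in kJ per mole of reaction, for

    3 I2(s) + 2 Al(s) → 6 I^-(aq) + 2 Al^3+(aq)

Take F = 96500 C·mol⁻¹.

−1274 kJ/mol

In the reaction as written I2(s) is reduced, so the I₂/I⁻ couple is the cathode and Al³⁺/Al is the anode.
E°cell = +0.54 − (−1.66) = +2.20 V; balancing electrons gives n = 6.
ΔG° = −nFE°cell = −(6)(96500)(+2.20) J/mol = −1274 kJ/mol.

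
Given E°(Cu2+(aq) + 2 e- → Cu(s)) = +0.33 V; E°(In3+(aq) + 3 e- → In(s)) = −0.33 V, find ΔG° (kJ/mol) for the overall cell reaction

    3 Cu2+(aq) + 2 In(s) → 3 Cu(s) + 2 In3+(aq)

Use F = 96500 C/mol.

−382 kJ/mol

In the reaction as written Cu2+(aq) is reduced, so the Cu²⁺/Cu couple is the cathode and In³⁺/In is the anode.
E°cell = +0.33 − (−0.33) = +0.66 V; balancing electrons gives n = 6.
ΔG° = −nFE°cell = −(6)(96500)(+0.66) J/mol = −382 kJ/mol.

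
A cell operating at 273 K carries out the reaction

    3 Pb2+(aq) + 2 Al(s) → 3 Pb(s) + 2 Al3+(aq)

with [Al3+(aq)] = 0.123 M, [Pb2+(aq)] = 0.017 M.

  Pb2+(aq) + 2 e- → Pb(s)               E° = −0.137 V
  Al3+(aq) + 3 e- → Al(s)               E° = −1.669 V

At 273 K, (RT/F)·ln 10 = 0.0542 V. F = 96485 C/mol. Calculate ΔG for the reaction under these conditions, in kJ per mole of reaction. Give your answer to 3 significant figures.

−869 kJ/mol

E°cell = −0.137 − (−1.669) = +1.532 V; the balanced reaction transfers n = 6 electrons.
Q = [Al3+(aq)]^2 / [Pb2+(aq)]^3 = 3.08×10^3, so log Q = 3.488 and E = +1.532 − (0.0542/6)(3.488) = +1.5005 V.
Finally ΔG = −nFE = −(6)(96485 C/mol)(+1.5005 V) = −869 kJ/mol.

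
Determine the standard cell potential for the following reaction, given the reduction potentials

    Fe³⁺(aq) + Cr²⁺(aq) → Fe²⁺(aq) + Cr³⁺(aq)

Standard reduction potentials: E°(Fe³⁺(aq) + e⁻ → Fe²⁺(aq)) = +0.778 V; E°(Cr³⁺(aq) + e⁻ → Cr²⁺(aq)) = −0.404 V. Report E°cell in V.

+1.182 V

Fe³⁺(aq) gains electrons, so the Fe³⁺/Fe²⁺ couple is the cathode; the Cr³⁺/Cr²⁺ couple is the anode.
E°cell = E°(cathode) − E°(anode) = +0.778 − (−0.404) = +1.182 V.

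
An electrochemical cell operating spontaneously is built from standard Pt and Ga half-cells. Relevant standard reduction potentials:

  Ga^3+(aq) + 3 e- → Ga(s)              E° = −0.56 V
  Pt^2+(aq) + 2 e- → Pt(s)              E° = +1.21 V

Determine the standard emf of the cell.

Of the two couples in this cell, the one with the more positive reduction potential is reduced at the cathode: here that is Pt²⁺/Pt (+1.21 V); Ga³⁺/Ga (−0.56 V) is the anode.
E°cell = E°(cathode) − E°(anode) = +1.21 − (−0.56) = +1.77 V.

+1.77 V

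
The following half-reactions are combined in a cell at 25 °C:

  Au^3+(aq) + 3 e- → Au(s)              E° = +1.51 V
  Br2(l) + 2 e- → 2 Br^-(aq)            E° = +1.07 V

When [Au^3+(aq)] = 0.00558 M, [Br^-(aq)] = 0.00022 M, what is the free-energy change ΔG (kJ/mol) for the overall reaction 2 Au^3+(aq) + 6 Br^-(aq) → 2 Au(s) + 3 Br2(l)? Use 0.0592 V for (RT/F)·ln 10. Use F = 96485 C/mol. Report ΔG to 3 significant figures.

−104 kJ/mol

E°cell = +1.51 − (+1.07) = +0.44 V; the balanced reaction transfers n = 6 electrons.
Here Q = 1 / ([Au^3+(aq)]^2·[Br^-(aq)]^6) = 2.83×10^26 (log Q = 26.452), giving E = +0.44 − (0.0592/6)·(26.452) = +0.1790 V.
ΔG = −nFE = −(6)(96485)(+0.1790) J/mol = −104 kJ/mol.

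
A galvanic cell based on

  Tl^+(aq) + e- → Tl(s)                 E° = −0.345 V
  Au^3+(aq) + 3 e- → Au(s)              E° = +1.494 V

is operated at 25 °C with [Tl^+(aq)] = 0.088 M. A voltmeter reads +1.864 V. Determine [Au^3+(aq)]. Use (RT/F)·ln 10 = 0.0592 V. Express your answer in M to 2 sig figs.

0.013 M

The Au³⁺/Au couple has the larger reduction potential, so it is the cathode: E°cell = +1.494 − (−0.345) = +1.839 V and n = 3.
Rearranging E = E° − (0.0592/n)·log Q gives log Q = 3(+1.839 − (+1.864))/0.0592 = −1.267.
Balancing electrons gives Au^3+(aq) + 3 Tl(s) → Au(s) + 3 Tl^+(aq); thus Q = [Tl^+(aq)]^3 / [Au^3+(aq)].
Isolating [Au^3+(aq)] in Q = 10^{−1.267} yields log [Au^3+(aq)] = −1.900, i.e. 0.013 M.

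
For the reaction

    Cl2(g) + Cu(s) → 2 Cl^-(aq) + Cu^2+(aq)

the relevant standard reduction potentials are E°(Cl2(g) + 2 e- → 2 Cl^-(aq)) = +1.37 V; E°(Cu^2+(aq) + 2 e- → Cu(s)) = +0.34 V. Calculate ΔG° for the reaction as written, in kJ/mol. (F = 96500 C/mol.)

In the reaction as written Cl2(g) is reduced, so the Cl₂/Cl⁻ couple is the cathode and Cu²⁺/Cu is the anode.
E°cell = +1.37 − (+0.34) = +1.03 V; balancing electrons gives n = 2.
ΔG° = −nFE°cell = −(2)(96500)(+1.03) J/mol = −199 kJ/mol.

−199 kJ/mol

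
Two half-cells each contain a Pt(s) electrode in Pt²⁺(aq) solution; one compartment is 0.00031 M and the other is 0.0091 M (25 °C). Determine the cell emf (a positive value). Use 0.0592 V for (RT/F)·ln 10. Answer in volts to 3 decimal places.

0.043 V

For a concentration cell E°cell = 0, since both electrodes use the same couple.
The compartment with the higher Pt²⁺(aq) concentration (0.0091 M) acts as the cathode; ions are reduced there and produced at the dilute (0.00031 M) anode.
With n = 2, Ecell = −(0.0592/2)·log([dilute]/[conc]) = −(0.0592/2)·log(0.00031/0.0091) = +0.043 V.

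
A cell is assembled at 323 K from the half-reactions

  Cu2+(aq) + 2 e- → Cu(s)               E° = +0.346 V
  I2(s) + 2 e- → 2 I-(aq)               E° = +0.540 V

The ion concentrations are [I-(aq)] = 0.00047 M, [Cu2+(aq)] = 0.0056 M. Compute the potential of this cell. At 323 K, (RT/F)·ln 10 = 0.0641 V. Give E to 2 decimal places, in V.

+0.48 V

The I₂/I⁻ couple has the more positive E°, so it is the cathode; Cu²⁺/Cu is the anode.
E°cell = E°cat − E°an = +0.540 − (+0.346) = +0.194 V; n = 2.
For the overall reaction I2(s) + Cu(s) → 2 I-(aq) + Cu2+(aq), Q = [I-(aq)]^2·[Cu2+(aq)] = 1.24×10^−9, giving log Q = −8.908.
By the Nernst equation, E = +0.194 − (0.0641/2)·(−8.908) = +0.48 V.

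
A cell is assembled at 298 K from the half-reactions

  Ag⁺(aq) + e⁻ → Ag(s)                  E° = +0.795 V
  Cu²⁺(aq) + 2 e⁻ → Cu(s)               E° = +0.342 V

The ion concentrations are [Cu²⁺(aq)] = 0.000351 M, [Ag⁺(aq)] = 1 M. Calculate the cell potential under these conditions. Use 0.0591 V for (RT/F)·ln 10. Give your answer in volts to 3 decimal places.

Ag⁺/Ag is reduced (cathode, E° = +0.795 V) and Cu²⁺/Cu is oxidized (anode).
E°cell = E°cat − E°an = +0.795 − (+0.342) = +0.453 V; n = 2.
The balanced reaction is 2 Ag⁺(aq) + Cu(s) → 2 Ag(s) + Cu²⁺(aq), so Q = [Cu²⁺(aq)] / [Ag⁺(aq)]^2 = 0.000351 and log Q = −3.455.
Applying E = E° − (RT ln10/nF)·log Q gives +0.453 − (0.0591/2)(−3.455) = +0.555 V.

+0.555 V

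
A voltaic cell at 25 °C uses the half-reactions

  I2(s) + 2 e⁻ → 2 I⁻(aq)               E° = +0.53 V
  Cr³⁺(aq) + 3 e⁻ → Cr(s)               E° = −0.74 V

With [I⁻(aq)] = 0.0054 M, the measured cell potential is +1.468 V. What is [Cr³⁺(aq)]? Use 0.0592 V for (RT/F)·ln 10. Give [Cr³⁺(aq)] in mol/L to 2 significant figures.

0.00059 M

With I₂/I⁻ at the cathode and Cr³⁺/Cr at the anode, E°cell = +0.53 − (−0.74) = +1.27 V (n = 6).
Rearranging E = E° − (0.0592/n)·log Q gives log Q = 6(+1.27 − (+1.468))/0.0592 = −20.068.
Balancing electrons gives 3 I2(s) + 2 Cr(s) → 6 I⁻(aq) + 2 Cr³⁺(aq); thus Q = [I⁻(aq)]^6·[Cr³⁺(aq)]^2.
Isolating [Cr³⁺(aq)] in Q = 10^{−20.068} yields log [Cr³⁺(aq)] = −3.231, i.e. 0.00059 M.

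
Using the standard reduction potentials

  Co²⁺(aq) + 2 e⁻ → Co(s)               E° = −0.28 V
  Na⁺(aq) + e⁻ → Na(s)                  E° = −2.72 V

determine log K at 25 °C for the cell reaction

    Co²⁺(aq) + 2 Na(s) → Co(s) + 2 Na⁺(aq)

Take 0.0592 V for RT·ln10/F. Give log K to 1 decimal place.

The Co²⁺/Co couple is reduced (cathode); E°cell = −0.28 − (−2.72) = +2.44 V with n = 2.
At equilibrium E = 0, so log K = nE°cell / 0.0592 = (2)(+2.44) / 0.0592 = 82.4.

log K = 82.4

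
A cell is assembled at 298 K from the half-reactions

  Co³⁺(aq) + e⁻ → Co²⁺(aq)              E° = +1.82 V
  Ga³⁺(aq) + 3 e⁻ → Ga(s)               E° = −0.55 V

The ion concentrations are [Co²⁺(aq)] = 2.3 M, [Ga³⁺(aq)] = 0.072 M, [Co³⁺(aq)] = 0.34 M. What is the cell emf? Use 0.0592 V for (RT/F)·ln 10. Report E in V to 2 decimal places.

Since E°(Co³⁺/Co²⁺) > E°(Ga³⁺/Ga), Co³⁺/Co²⁺ serves as the cathode.
E°cell = +1.82 − (−0.55) = +2.37 V, with n = 3 electrons transferred.
For the overall reaction 3 Co³⁺(aq) + Ga(s) → 3 Co²⁺(aq) + Ga³⁺(aq), Q = ([Co²⁺(aq)]^3·[Ga³⁺(aq)]) / [Co³⁺(aq)]^3 = 22.3, giving log Q = 1.348.
Applying E = E° − (RT ln10/nF)·log Q gives +2.37 − (0.0592/3)(1.348) = +2.34 V.

+2.34 V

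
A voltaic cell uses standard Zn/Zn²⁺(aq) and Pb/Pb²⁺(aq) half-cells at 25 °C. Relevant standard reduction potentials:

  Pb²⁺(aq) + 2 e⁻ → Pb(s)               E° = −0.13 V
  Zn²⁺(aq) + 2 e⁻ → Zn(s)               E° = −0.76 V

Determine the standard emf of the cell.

The Pb²⁺/Pb couple has the higher E°, so Pb ion is reduced (cathode) and Zn is oxidized (anode).
E°cell = E°(cathode) − E°(anode) = −0.13 − (−0.76) = +0.63 V.

+0.63 V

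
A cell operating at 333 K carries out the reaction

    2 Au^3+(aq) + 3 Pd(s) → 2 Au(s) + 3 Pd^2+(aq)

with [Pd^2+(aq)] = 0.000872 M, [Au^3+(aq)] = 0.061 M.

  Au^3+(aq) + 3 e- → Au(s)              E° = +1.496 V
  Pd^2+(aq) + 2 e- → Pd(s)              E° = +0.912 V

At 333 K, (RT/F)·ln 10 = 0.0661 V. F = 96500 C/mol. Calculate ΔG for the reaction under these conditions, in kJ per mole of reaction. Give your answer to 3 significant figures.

With Au³⁺/Au reduced at the cathode, E°cell = +1.496 − (+0.912) = +0.584 V and n = 6.
The reaction quotient is [Pd^2+(aq)]^3 / [Au^3+(aq)]^2 = 1.78×10^−7; by Nernst, E = +0.584 − (0.0661/6)(−6.749) = +0.6584 V.
ΔG = −nFE = −(6)(96500)(+0.6584) J/mol = −381 kJ/mol.

−381 kJ/mol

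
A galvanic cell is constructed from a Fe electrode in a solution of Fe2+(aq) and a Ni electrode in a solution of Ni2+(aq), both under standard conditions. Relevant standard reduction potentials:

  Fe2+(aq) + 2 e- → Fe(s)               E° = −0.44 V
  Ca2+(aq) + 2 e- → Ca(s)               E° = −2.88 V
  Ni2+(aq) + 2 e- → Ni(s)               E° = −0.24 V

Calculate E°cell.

+0.20 V

Of the two couples in this cell, the one with the more positive reduction potential is reduced at the cathode: here that is Ni²⁺/Ni (−0.24 V); Fe²⁺/Fe (−0.44 V) is the anode.
E°cell = E°(cathode) − E°(anode) = −0.24 − (−0.44) = +0.20 V.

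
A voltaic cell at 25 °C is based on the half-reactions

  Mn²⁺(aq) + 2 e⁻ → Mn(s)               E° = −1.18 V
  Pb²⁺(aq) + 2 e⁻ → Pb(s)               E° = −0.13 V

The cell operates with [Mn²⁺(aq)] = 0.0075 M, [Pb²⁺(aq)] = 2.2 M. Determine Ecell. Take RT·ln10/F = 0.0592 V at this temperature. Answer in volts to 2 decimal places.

+1.12 V

The Pb²⁺/Pb couple has the more positive E°, so it is the cathode; Mn²⁺/Mn is the anode.
E°cell = E°cat − E°an = −0.13 − (−1.18) = +1.05 V; n = 2.
Balancing gives Pb²⁺(aq) + Mn(s) → Pb(s) + Mn²⁺(aq); hence Q = [Mn²⁺(aq)] / [Pb²⁺(aq)] = 0.00341 (log Q = −2.467).
Applying E = E° − (RT ln10/nF)·log Q gives +1.05 − (0.0592/2)(−2.467) = +1.12 V.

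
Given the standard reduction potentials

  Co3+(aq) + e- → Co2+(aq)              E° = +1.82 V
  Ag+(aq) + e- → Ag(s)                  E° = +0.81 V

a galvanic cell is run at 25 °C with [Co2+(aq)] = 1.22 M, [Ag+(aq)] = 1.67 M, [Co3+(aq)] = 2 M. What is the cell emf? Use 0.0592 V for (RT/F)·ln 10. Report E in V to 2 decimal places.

Co³⁺/Co²⁺ is reduced (cathode, E° = +1.82 V) and Ag⁺/Ag is oxidized (anode).
E°cell = E°cat − E°an = +1.82 − (+0.81) = +1.01 V; n = 1.
For the overall reaction Co3+(aq) + Ag(s) → Co2+(aq) + Ag+(aq), Q = ([Co2+(aq)]·[Ag+(aq)]) / [Co3+(aq)] = 1.02, giving log Q = 0.008.
E = E° − (0.0592/n)·log Q = +1.01 − (0.0592/1)(0.008) = +1.01 V.

+1.01 V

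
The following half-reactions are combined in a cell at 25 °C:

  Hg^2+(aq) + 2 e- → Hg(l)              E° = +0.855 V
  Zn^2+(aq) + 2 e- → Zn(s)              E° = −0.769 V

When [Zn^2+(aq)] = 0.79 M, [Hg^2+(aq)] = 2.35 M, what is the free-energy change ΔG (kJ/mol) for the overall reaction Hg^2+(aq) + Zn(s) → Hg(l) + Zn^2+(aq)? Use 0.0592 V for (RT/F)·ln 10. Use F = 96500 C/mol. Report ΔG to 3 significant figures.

The standard cell potential is +0.855 − (−0.769) = +1.624 V, with n = 2 electrons in the balanced equation.
The reaction quotient is [Zn^2+(aq)] / [Hg^2+(aq)] = 0.336; by Nernst, E = +1.624 − (0.0592/2)(−0.473) = +1.6380 V.
ΔG = −nFE = −(2)(96500)(+1.6380) J/mol = −316 kJ/mol.

−316 kJ/mol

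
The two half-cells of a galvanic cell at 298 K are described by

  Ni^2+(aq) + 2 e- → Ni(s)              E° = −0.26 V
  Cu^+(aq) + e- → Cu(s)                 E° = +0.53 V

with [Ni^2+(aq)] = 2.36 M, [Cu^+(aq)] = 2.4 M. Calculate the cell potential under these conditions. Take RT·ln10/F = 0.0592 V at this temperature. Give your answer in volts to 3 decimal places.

+0.801 V

Since E°(Cu⁺/Cu) > E°(Ni²⁺/Ni), Cu⁺/Cu serves as the cathode.
E°cell = +0.53 − (−0.26) = +0.79 V, with n = 2 electrons transferred.
For the overall reaction 2 Cu^+(aq) + Ni(s) → 2 Cu(s) + Ni^2+(aq), Q = [Ni^2+(aq)] / [Cu^+(aq)]^2 = 0.41, giving log Q = −0.388.
E = E° − (0.0592/n)·log Q = +0.79 − (0.0592/2)(−0.388) = +0.801 V.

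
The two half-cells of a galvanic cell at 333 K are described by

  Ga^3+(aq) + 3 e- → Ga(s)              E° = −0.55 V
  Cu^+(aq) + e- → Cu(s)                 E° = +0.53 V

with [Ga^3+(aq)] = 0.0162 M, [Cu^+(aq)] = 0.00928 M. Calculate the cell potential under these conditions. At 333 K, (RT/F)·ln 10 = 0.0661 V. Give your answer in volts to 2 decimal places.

+0.99 V

The Cu⁺/Cu couple has the more positive E°, so it is the cathode; Ga³⁺/Ga is the anode.
The standard potential is +0.53 − (−0.55) = +1.08 V and the balanced reaction transfers n = 3 electrons.
For the overall reaction 3 Cu^+(aq) + Ga(s) → 3 Cu(s) + Ga^3+(aq), Q = [Ga^3+(aq)] / [Cu^+(aq)]^3 = 2.03×10^4, giving log Q = 4.307.
E = E° − (0.0661/n)·log Q = +1.08 − (0.0661/3)(4.307) = +0.99 V.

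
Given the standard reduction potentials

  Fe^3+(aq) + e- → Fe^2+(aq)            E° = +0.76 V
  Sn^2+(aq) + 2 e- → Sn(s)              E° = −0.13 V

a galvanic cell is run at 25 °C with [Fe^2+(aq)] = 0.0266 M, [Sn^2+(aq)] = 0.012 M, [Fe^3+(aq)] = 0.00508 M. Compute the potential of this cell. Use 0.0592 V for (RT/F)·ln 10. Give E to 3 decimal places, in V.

Fe³⁺/Fe²⁺ is reduced (cathode, E° = +0.76 V) and Sn²⁺/Sn is oxidized (anode).
The standard potential is +0.76 − (−0.13) = +0.89 V and the balanced reaction transfers n = 2 electrons.
The balanced reaction is 2 Fe^3+(aq) + Sn(s) → 2 Fe^2+(aq) + Sn^2+(aq), so Q = ([Fe^2+(aq)]^2·[Sn^2+(aq)]) / [Fe^3+(aq)]^2 = 0.329 and log Q = −0.483.
By the Nernst equation, E = +0.89 − (0.0592/2)·(−0.483) = +0.904 V.

+0.904 V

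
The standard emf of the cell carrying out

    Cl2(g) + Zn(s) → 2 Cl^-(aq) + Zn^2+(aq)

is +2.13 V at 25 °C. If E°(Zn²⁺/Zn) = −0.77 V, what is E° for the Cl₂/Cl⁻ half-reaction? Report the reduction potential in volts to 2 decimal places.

In the reaction as written the Cl₂/Cl⁻ couple is reduced (cathode) and Zn²⁺/Zn is oxidized (anode), so E°cell = E°(Cl₂/Cl⁻) − E°(Zn²⁺/Zn).
E°(Cl₂/Cl⁻) = E°cell + E°(anode) = +2.13 + (−0.77) = +1.36 V.

+1.36 V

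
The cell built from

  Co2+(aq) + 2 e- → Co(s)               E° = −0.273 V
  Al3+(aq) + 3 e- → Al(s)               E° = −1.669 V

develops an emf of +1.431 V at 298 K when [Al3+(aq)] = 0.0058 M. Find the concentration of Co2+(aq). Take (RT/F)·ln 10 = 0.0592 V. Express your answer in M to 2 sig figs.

0.49 M

The Co²⁺/Co couple has the larger reduction potential, so it is the cathode: E°cell = −0.273 − (−1.669) = +1.396 V and n = 6.
Rearranging E = E° − (0.0592/n)·log Q gives log Q = 6(+1.396 − (+1.431))/0.0592 = −3.547.
For 3 Co2+(aq) + 2 Al(s) → 3 Co(s) + 2 Al3+(aq), the reaction quotient is Q = [Al3+(aq)]^2 / [Co2+(aq)]^3.
Substituting the known concentrations and solving, log [Co2+(aq)] = −0.309 and [Co2+(aq)] = 0.49 M.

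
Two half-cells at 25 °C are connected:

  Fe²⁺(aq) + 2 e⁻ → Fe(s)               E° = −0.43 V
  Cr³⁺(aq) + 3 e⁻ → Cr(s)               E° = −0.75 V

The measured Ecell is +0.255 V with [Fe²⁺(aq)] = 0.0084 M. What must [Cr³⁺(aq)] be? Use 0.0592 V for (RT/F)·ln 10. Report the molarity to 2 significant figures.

Fe²⁺/Fe is the cathode (higher E°); E°cell = −0.43 − (−0.75) = +0.32 V with n = 6.
Rearranging E = E° − (0.0592/n)·log Q gives log Q = 6(+0.32 − (+0.255))/0.0592 = 6.588.
The balanced reaction is 3 Fe²⁺(aq) + 2 Cr(s) → 3 Fe(s) + 2 Cr³⁺(aq), so Q = [Cr³⁺(aq)]^2 / [Fe²⁺(aq)]^3.
Solving for the unknown gives log [Cr³⁺(aq)] = 0.180, so [Cr³⁺(aq)] ≈ 1.5 M.

1.5 M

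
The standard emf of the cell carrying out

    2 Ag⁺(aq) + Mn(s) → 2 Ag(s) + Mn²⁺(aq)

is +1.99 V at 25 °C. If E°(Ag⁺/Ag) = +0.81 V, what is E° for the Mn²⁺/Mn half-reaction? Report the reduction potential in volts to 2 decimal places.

In the reaction as written the Ag⁺/Ag couple is reduced (cathode) and Mn²⁺/Mn is oxidized (anode), so E°cell = E°(Ag⁺/Ag) − E°(Mn²⁺/Mn).
E°(Mn²⁺/Mn) = E°(cathode) − E°cell = +0.81 − (+1.99) = −1.18 V.

−1.18 V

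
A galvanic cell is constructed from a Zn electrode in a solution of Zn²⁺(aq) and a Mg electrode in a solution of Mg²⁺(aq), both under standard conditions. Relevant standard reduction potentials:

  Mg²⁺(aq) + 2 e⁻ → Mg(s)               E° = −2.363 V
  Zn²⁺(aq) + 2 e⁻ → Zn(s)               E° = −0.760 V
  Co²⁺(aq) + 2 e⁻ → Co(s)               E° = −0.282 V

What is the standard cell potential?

+1.603 V

Of the two couples in this cell, the one with the more positive reduction potential is reduced at the cathode: here that is Zn²⁺/Zn (−0.760 V); Mg²⁺/Mg (−2.363 V) is the anode.
E°cell = E°(cathode) − E°(anode) = −0.760 − (−2.363) = +1.603 V.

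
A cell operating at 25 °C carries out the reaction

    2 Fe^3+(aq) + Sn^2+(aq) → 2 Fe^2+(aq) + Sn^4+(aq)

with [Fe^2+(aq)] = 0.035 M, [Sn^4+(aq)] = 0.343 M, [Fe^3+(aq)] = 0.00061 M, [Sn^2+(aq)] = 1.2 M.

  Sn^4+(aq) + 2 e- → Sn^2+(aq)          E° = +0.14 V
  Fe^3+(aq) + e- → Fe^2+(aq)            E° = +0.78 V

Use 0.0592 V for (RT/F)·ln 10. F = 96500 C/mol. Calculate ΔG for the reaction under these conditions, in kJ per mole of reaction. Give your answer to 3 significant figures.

−107 kJ/mol

The standard cell potential is +0.78 − (+0.14) = +0.64 V, with n = 2 electrons in the balanced equation.
Here Q = ([Fe^2+(aq)]^2·[Sn^4+(aq)]) / ([Fe^3+(aq)]^2·[Sn^2+(aq)]) = 941 (log Q = 2.974), giving E = +0.64 − (0.0592/2)·(2.974) = +0.5520 V.
Finally ΔG = −nFE = −(2)(96500 C/mol)(+0.5520 V) = −107 kJ/mol.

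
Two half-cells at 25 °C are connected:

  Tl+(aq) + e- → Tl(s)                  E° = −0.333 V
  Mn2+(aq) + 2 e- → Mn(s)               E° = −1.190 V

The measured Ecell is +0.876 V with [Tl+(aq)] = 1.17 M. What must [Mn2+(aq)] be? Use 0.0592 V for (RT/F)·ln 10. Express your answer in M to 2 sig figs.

Tl⁺/Tl is the cathode (higher E°); E°cell = −0.333 − (−1.190) = +0.857 V with n = 2.
Since E = E° − (0.0592/n)·log Q, log Q = n(E° − E)/0.0592 = −0.642.
The balanced reaction is 2 Tl+(aq) + Mn(s) → 2 Tl(s) + Mn2+(aq), so Q = [Mn2+(aq)] / [Tl+(aq)]^2.
Substituting the known concentrations and solving, log [Mn2+(aq)] = −0.506 and [Mn2+(aq)] = 0.31 M.

0.31 M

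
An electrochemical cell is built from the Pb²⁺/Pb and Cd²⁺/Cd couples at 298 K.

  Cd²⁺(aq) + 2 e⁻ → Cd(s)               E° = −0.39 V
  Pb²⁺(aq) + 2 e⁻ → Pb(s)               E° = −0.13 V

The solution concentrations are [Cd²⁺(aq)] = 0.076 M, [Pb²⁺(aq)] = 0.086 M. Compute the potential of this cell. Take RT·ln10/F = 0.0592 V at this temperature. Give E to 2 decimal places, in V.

+0.26 V

Since E°(Pb²⁺/Pb) > E°(Cd²⁺/Cd), Pb²⁺/Pb serves as the cathode.
The standard potential is −0.13 − (−0.39) = +0.26 V and the balanced reaction transfers n = 2 electrons.
Balancing gives Pb²⁺(aq) + Cd(s) → Pb(s) + Cd²⁺(aq); hence Q = [Cd²⁺(aq)] / [Pb²⁺(aq)] = 0.884 (log Q = −0.054).
Applying E = E° − (RT ln10/nF)·log Q gives +0.26 − (0.0592/2)(−0.054) = +0.26 V.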